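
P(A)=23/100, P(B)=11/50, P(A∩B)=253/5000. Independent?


P(A)×P(B) = 253/5000
P(A∩B) = 253/5000
Equal ✓ → Independent

Yes, independent


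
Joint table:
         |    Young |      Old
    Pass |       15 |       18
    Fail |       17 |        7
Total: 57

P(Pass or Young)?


P(Pass∨Young) = P(Pass) + P(Young) - P(Pass∧Young)
= (33 + 32 - 15)/57 = 50/57

P = 50/57 ≈ 87.72%


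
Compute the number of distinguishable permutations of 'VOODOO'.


Letters: 6, freq: {'V': 1, 'O': 4, 'D': 1}
6!/(1!×4!×1!) = 720/24 = 30

30


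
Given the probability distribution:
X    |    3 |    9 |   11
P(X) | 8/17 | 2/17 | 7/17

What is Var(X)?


E[X] = 7
E[X²] = 1081/17
Var(X) = E[X²] - (E[X])² = 1081/17 - 49 = 248/17

Var(X) = 248/17 ≈ 14.5882


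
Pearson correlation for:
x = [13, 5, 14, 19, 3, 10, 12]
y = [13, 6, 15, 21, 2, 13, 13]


n=7, Σx=76, Σy=83, Σxy=1100, Σx²=1004, Σy²=1213
r = (7×1100 - 76×83)/√((7×1004 - 76²)(7×1213 - 83²))
= 1392/√(1252×1602) = 1392/√2005704 ≈ 1392/1416.2288 ≈ 0.9829

r ≈ 0.9829


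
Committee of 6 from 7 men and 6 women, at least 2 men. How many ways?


Count by #men:
  2M,4W: C(7,2)×C(6,4)=315
  3M,3W: C(7,3)×C(6,3)=700
  4M,2W: C(7,4)×C(6,2)=525
  5M,1W: C(7,5)×C(6,1)=126
  6M,0W: C(7,6)×C(6,0)=7
Total = 1673

1673


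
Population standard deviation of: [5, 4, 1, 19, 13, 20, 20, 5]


Mean = 87/8
  (5-87/8)²=2209/64
  (4-87/8)²=3025/64
  (1-87/8)²=6241/64
  (19-87/8)²=4225/64
  (13-87/8)²=289/64
  (20-87/8)²=5329/64
  (20-87/8)²=5329/64
  (5-87/8)²=2209/64
Σ(x-μ)² = 3607/8
σ² = (3607/8)/8 = 3607/64

σ = √(3607/64) ≈ 7.5073


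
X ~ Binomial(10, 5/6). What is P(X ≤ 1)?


P(X ≤ 1) = Σ P(X=i) for i=0..1
P(X=0) = 1/60466176
P(X=1) = 25/30233088
Sum = 17/20155392

P(X ≤ 1) = 17/20155392 ≈ 0.00%


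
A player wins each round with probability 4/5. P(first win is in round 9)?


Geometric: P(X=9) = (1-p)^(k-1)×p = (1/5)^8×4/5 = 4/1953125

P(X=9) = 4/1953125 ≈ 0.00%


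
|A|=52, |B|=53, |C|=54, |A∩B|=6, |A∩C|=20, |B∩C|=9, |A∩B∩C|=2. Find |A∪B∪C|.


|A∪B∪C| = 52+53+54-6-20-9+2 = 126

|A∪B∪C| = 126


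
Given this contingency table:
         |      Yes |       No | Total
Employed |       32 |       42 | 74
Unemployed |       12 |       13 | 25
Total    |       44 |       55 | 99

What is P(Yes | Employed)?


P(Yes | Employed) = 32/(32+42) = 32/74 = 16/37

P(Yes|Employed) = 16/37 ≈ 43.24%


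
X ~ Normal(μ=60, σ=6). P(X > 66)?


z = (66-60)/6 = 1.0
P(X > 66) = 1 - P(Z ≤ 1.0) = 1 - 0.8413 = 0.1587

P(X > 66) ≈ 0.1587


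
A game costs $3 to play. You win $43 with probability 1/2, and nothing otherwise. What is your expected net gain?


E[gain] = (43-3)×1/2 + (-3)×1/2
= 20 - 3/2 = 37/2

Expected net gain = $37/2 ≈ $18.50


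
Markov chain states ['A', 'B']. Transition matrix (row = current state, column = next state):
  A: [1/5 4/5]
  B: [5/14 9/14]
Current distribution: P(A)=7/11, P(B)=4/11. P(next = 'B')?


P(next=B) = Σᵢ P(now=i)×P(i→B)
= 7/11×4/5 + 4/11×9/14
= 28/55 + 18/77 = 26/35

P = 26/35 ≈ 0.7429


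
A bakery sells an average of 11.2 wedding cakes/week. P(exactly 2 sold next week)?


Poisson(λ=11.2): P(X=2) = e^(-λ)×λ^k/k!
= e^(-11.2) × 11.2^2 / 2!
≈ 1.367419607e-05 × 125.44 / 2 ≈ 0.000858

P(X=2) ≈ 0.000858 ≈ 0.09%


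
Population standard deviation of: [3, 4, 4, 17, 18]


Mean = 46/5
  (3-46/5)²=961/25
  (4-46/5)²=676/25
  (4-46/5)²=676/25
  (17-46/5)²=1521/25
  (18-46/5)²=1936/25
Σ(x-μ)² = 1154/5
σ² = (1154/5)/5 = 1154/25

σ = √(1154/25) ≈ 6.7941


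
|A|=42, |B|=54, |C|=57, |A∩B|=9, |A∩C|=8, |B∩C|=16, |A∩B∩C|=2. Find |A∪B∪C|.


|A∪B∪C| = 42+54+57-9-8-16+2 = 122

|A∪B∪C| = 122


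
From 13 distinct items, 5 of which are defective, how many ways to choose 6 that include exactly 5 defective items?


Choose 5 of the 5 defective items and 1 of the other 8 items:
C(5,5)×C(8,1) = 1×8 = 8

8


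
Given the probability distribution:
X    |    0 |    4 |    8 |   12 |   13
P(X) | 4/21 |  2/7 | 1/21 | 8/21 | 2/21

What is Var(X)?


E[X] = 22/3
E[X²] = 550/7
Var(X) = E[X²] - (E[X])² = 550/7 - 484/9 = 1562/63

Var(X) = 1562/63 ≈ 24.7937


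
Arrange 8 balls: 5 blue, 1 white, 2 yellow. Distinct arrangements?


8!/(5!×1!×2!) = 168

168


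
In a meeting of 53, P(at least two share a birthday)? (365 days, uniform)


P(all different) = Π(365-i)/365 for i=0..52
= 0.018862
P(match) = 1 - 0.018862 = 0.981138

P ≈ 0.9811 ≈ 98.11%


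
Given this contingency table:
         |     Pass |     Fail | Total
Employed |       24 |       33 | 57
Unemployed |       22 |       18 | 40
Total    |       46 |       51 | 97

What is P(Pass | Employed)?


P(Pass | Employed) = 24/(24+33) = 24/57 = 8/19

P(Pass|Employed) = 8/19 ≈ 42.11%


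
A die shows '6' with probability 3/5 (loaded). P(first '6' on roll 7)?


Geometric: P(X=7) = (1-p)^(k-1)×p = (2/5)^6×3/5 = 192/78125

P(X=7) = 192/78125 ≈ 0.25%


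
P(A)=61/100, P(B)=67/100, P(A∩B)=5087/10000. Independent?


P(A)×P(B) = 4087/10000
P(A∩B) = 5087/10000
Not equal → NOT independent

No, not independent


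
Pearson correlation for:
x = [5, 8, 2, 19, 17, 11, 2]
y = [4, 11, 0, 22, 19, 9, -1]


n=7, Σx=64, Σy=64, Σxy=946, Σx²=868, Σy²=1064
r = (7×946 - 64×64)/√((7×868 - 64²)(7×1064 - 64²))
= 2526/√(1980×3352) = 2526/√6636960 ≈ 2526/2576.2298 ≈ 0.9805

r ≈ 0.9805


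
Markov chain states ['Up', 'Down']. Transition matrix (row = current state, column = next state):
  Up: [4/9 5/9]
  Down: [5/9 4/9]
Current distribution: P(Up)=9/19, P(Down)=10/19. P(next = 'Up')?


P(next=Up) = Σᵢ P(now=i)×P(i→Up)
= 9/19×4/9 + 10/19×5/9
= 4/19 + 50/171 = 86/171

P = 86/171 ≈ 0.5029


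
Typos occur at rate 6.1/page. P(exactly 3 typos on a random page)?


Poisson(λ=6.1): P(X=3) = e^(-λ)×λ^k/k!
= e^(-6.1) × 6.1^3 / 3!
≈ 0.002242867719 × 226.981 / 6 ≈ 0.084848

P(X=3) ≈ 0.084848 ≈ 8.48%


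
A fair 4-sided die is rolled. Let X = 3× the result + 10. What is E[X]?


E[die] = (1+4)/2 = 5/2
E[X] = 3×5/2 + 10 = 35/2

E[X] = 35/2


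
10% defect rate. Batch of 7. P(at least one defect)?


P(all good) = (9/10)^7 = 4782969/10000000
P(≥1 defect) = 5217031/10000000

P = 5217031/10000000 ≈ 52.17%


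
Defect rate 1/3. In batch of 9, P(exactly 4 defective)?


Binomial: P(X=4) = C(9,4)×p^4×(1-p)^5
= 126 × 1/81 × 32/243 = 448/2187

P(X=4) = 448/2187 ≈ 20.48%


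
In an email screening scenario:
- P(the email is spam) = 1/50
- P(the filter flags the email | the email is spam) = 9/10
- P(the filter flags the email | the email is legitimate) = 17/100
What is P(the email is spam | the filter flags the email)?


Using Bayes' theorem:
P(A|B) = P(B|A)·P(A) / P(B)

P(the filter flags the email) = 9/10 × 1/50 + 17/100 × 49/50
= 9/500 + 833/5000 = 923/5000

P(the email is spam|the filter flags the email) = (9/500) / (923/5000) = 90/923

P(the email is spam|the filter flags the email) = 90/923 ≈ 9.75%


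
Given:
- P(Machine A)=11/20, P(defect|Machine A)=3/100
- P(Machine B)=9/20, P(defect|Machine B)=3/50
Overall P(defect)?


P(B) = Σ P(B|Aᵢ)×P(Aᵢ)
  3/100×11/20 = 33/2000
  3/50×9/20 = 27/1000
Sum = 87/2000

P(defect) = 87/2000 ≈ 4.35%


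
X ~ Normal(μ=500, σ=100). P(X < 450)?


z = (450-500)/100 = -0.5
P(Z < -0.5) = 0.3085

P(X < 450) ≈ 0.3085


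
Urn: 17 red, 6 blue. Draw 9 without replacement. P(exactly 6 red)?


Hypergeometric: C(17,6)×C(6,3)/C(23,9)
= 12376×20/817190 = 1456/4807

P(X=6) = 1456/4807 ≈ 30.29%


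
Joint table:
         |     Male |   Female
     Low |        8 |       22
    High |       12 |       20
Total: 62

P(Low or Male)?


P(Low∨Male) = P(Low) + P(Male) - P(Low∧Male)
= (30 + 20 - 8)/62 = 42/62 = 21/31

P = 21/31 ≈ 67.74%


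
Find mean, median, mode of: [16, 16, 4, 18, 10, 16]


Sorted: [4, 10, 16, 16, 16, 18]
Mean = 80/6 = 40/3
Median = 16
Freq: {16: 3, 4: 1, 18: 1, 10: 1}
Mode: [16]

Mean=40/3, Median=16, Mode=16


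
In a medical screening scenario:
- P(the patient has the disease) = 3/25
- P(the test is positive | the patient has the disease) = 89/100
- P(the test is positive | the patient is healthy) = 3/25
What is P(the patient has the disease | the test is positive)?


Using Bayes' theorem:
P(A|B) = P(B|A)·P(A) / P(B)

P(the test is positive) = 89/100 × 3/25 + 3/25 × 22/25
= 267/2500 + 66/625 = 531/2500

P(the patient has the disease|the test is positive) = (267/2500) / (531/2500) = 89/177

P(the patient has the disease|the test is positive) = 89/177 ≈ 50.28%


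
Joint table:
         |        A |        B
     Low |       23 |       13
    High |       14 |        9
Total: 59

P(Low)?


P(Low) = (23+13)/59 = 36/59

P(Low) = 36/59 ≈ 61.02%


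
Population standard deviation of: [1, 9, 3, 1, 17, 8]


Mean = 39/6 = 13/2
  (1-13/2)²=121/4
  (9-13/2)²=25/4
  (3-13/2)²=49/4
  (1-13/2)²=121/4
  (17-13/2)²=441/4
  (8-13/2)²=9/4
Σ(x-μ)² = 383/2
σ² = (383/2)/6 = 383/12

σ = √(383/12) ≈ 5.6495


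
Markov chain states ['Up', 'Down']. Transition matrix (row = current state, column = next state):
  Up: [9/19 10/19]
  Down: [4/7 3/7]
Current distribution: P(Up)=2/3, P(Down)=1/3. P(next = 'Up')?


P(next=Up) = Σᵢ P(now=i)×P(i→Up)
= 2/3×9/19 + 1/3×4/7
= 6/19 + 4/21 = 202/399

P = 202/399 ≈ 0.5063


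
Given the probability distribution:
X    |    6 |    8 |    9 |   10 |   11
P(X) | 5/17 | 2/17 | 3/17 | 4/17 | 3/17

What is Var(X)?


E[X] = 146/17
E[X²] = 1314/17
Var(X) = E[X²] - (E[X])² = 1314/17 - 21316/289 = 1022/289

Var(X) = 1022/289 ≈ 3.5363


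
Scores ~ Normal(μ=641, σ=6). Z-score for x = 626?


z = (x - μ)/σ = (626 - 641)/6 = -2.5

z = -2.5


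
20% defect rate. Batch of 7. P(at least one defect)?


P(all good) = (4/5)^7 = 16384/78125
P(≥1 defect) = 61741/78125

P = 61741/78125 ≈ 79.03%


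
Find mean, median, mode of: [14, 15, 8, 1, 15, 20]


Sorted: [1, 8, 14, 15, 15, 20]
Mean = 73/6
Median = 29/2
Freq: {14: 1, 15: 2, 8: 1, 1: 1, 20: 1}
Mode: [15]

Mean=73/6, Median=29/2, Mode=15


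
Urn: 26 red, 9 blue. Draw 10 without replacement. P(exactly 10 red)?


Hypergeometric: C(26,10)×C(9,0)/C(35,10)
= 5311735×1/183579396 = 2185/75516

P(X=10) = 2185/75516 ≈ 2.89%


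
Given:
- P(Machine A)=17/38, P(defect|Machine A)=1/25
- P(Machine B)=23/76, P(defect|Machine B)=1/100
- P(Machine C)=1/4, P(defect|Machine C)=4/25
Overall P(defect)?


P(B) = Σ P(B|Aᵢ)×P(Aᵢ)
  1/25×17/38 = 17/950
  1/100×23/76 = 23/7600
  4/25×1/4 = 1/25
Sum = 463/7600

P(defect) = 463/7600 ≈ 6.09%


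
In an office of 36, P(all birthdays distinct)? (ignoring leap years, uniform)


P(all different) = Π(365-i)/365 for i=0..35
= (365/365)×(364/365)×...×(330/365)
= 0.167818

P ≈ 0.1678 ≈ 16.78%


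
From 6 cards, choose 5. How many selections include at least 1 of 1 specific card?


Complement: C(6,5) - C(5,5) = 6 - 1 = 5

5


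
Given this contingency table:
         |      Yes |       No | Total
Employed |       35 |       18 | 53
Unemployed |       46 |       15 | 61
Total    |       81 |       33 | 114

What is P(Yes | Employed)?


P(Yes | Employed) = 35/(35+18) = 35/53

P(Yes|Employed) = 35/53 ≈ 66.04%


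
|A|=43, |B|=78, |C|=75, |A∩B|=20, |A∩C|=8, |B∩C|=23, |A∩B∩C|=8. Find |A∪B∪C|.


|A∪B∪C| = 43+78+75-20-8-23+8 = 153

|A∪B∪C| = 153


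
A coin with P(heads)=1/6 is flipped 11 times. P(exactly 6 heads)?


Binomial: P(X=6) = C(11,6)×p^6×(1-p)^5
= 462 × 1/46656 × 3125/7776 = 240625/60466176

P(X=6) = 240625/60466176 ≈ 0.40%


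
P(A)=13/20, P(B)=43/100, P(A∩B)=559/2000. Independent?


P(A)×P(B) = 559/2000
P(A∩B) = 559/2000
Equal ✓ → Independent

Yes, independent


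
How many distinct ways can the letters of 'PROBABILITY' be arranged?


Letters: 11, freq: {'P': 1, 'R': 1, 'O': 1, 'B': 2, 'A': 1, 'I': 2, 'L': 1, 'T': 1, 'Y': 1}
11!/(1!×1!×1!×2!×1!×2!×1!×1!×1!) = 39916800/4 = 9979200

9979200


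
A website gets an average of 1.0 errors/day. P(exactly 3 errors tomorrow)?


Poisson(λ=1.0): P(X=3) = e^(-λ)×λ^k/k!
= e^(-1.0) × 1.0^3 / 3!
≈ 0.3678794412 × 1 / 6 ≈ 0.061313

P(X=3) ≈ 0.061313 ≈ 6.13%


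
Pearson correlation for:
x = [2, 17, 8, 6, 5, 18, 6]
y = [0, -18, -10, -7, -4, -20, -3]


n=7, Σx=62, Σy=-62, Σxy=-826, Σx²=778, Σy²=898
r = (7×(-826) - 62×(-62))/√((7×778 - 62²)(7×898 - (-62)²))
= -1938/√(1602×2442) = -1938/√3912084 ≈ -1938/1977.8989 ≈ -0.9798

r ≈ -0.9798


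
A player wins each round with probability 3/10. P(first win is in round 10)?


Geometric: P(X=10) = (1-p)^(k-1)×p = (7/10)^9×3/10 = 121060821/10000000000

P(X=10) = 121060821/10000000000 ≈ 1.21%


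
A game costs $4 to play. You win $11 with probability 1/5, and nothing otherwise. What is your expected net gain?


E[gain] = (11-4)×1/5 + (-4)×4/5
= 7/5 - 16/5 = -9/5

Expected net gain = $-9/5 ≈ $-1.80


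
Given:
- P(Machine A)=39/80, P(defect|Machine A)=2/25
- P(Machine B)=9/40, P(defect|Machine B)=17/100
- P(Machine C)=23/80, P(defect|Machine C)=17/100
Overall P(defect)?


P(B) = Σ P(B|Aᵢ)×P(Aᵢ)
  2/25×39/80 = 39/1000
  17/100×9/40 = 153/4000
  17/100×23/80 = 391/8000
Sum = 1009/8000

P(defect) = 1009/8000 ≈ 12.61%


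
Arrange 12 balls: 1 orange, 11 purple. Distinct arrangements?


12!/(1!×11!) = 12

12


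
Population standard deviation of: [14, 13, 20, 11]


Mean = 58/4 = 29/2
  (14-29/2)²=1/4
  (13-29/2)²=9/4
  (20-29/2)²=121/4
  (11-29/2)²=49/4
Σ(x-μ)² = 45
σ² = 45/4

σ = √(45/4) ≈ 3.3541


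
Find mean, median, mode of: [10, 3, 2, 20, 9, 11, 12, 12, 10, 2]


Sorted: [2, 2, 3, 9, 10, 10, 11, 12, 12, 20]
Mean = 91/10
Median = 10
Freq: {10: 2, 3: 1, 2: 2, 20: 1, 9: 1, 11: 1, 12: 2}
Mode: [2, 10, 12]

Mean=91/10, Median=10, Mode=[2, 10, 12]


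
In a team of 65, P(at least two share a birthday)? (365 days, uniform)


P(all different) = Π(365-i)/365 for i=0..64
= 0.002317
P(match) = 1 - 0.002317 = 0.997683

P ≈ 0.9977 ≈ 99.77%


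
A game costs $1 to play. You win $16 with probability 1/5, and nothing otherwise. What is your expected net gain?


E[gain] = (16-1)×1/5 + (-1)×4/5
= 3 - 4/5 = 11/5

Expected net gain = $11/5 ≈ $2.20


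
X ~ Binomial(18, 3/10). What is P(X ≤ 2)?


P(X ≤ 2) = Σ P(X=i) for i=0..2
P(X=0) = 1628413597910449/1000000000000000000
P(X=1) = 6281023877654589/500000000000000000
P(X=2) = 45761745394340577/1000000000000000000
Sum = 14988051686890051/250000000000000000

P(X ≤ 2) = 14988051686890051/250000000000000000 ≈ 6.00%


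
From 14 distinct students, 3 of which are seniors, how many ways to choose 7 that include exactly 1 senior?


Choose 1 of the 3 seniors and 6 of the other 11 students:
C(3,1)×C(11,6) = 3×462 = 1386

1386


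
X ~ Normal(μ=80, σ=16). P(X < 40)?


z = (40-80)/16 = -2.5
P(Z < -2.5) = 0.0062

P(X < 40) ≈ 0.0062


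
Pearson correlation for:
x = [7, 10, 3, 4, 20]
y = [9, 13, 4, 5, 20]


n=5, Σx=44, Σy=51, Σxy=625, Σx²=574, Σy²=691
r = (5×625 - 44×51)/√((5×574 - 44²)(5×691 - 51²))
= 881/√(934×854) = 881/√797636 ≈ 881/893.1047 ≈ 0.9864

r ≈ 0.9864


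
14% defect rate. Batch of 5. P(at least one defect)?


P(all good) = (43/50)^5 = 147008443/312500000
P(≥1 defect) = 165491557/312500000

P = 165491557/312500000 ≈ 52.96%


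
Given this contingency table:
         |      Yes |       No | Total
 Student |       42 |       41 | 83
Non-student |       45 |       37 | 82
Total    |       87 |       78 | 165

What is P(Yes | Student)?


P(Yes | Student) = 42/(42+41) = 42/83

P(Yes|Student) = 42/83 ≈ 50.60%


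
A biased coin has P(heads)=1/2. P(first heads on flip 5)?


Geometric: P(X=5) = (1-p)^(k-1)×p = (1/2)^4×1/2 = 1/32

P(X=5) = 1/32 ≈ 3.12%


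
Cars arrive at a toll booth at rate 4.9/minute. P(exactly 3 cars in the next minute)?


Poisson(λ=4.9): P(X=3) = e^(-λ)×λ^k/k!
= e^(-4.9) × 4.9^3 / 3!
≈ 0.007446583071 × 117.649 / 6 ≈ 0.146014

P(X=3) ≈ 0.146014 ≈ 14.60%


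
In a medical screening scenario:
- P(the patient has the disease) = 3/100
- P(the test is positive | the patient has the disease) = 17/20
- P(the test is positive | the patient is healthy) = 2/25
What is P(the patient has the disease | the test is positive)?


Using Bayes' theorem:
P(A|B) = P(B|A)·P(A) / P(B)

P(the test is positive) = 17/20 × 3/100 + 2/25 × 97/100
= 51/2000 + 97/1250 = 1031/10000

P(the patient has the disease|the test is positive) = (51/2000) / (1031/10000) = 255/1031

P(the patient has the disease|the test is positive) = 255/1031 ≈ 24.73%


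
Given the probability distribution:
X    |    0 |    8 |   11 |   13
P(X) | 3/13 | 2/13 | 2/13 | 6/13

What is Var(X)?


E[X] = 116/13
E[X²] = 1384/13
Var(X) = E[X²] - (E[X])² = 1384/13 - 13456/169 = 4536/169

Var(X) = 4536/169 ≈ 26.8402


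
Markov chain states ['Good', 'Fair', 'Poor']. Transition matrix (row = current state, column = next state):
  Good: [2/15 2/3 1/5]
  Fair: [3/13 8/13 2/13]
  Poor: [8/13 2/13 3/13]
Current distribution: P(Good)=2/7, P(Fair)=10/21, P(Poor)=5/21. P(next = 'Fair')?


P(next=Fair) = Σᵢ P(now=i)×P(i→Fair)
= 2/7×2/3 + 10/21×8/13 + 5/21×2/13
= 4/21 + 80/273 + 10/273 = 142/273

P = 142/273 ≈ 0.5201


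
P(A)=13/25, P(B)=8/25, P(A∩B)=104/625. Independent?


P(A)×P(B) = 104/625
P(A∩B) = 104/625
Equal ✓ → Independent

Yes, independent


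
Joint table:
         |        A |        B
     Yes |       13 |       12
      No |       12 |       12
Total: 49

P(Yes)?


P(Yes) = (13+12)/49 = 25/49

P(Yes) = 25/49 ≈ 51.02%


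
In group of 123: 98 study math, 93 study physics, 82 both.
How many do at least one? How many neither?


|A∪B| = 98+93-82 = 109
Neither = 123-109 = 14

At least one: 109; Neither: 14


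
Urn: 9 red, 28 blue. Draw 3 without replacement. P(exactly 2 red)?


Hypergeometric: C(9,2)×C(28,1)/C(37,3)
= 36×28/7770 = 24/185

P(X=2) = 24/185 ≈ 12.97%


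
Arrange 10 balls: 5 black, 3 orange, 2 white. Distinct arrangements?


10!/(5!×3!×2!) = 2520

2520


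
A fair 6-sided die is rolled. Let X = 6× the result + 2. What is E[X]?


E[die] = (1+6)/2 = 7/2
E[X] = 6×7/2 + 2 = 23

E[X] = 23


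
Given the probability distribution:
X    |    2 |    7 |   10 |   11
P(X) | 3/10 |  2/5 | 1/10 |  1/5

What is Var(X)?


E[X] = 33/5
E[X²] = 55
Var(X) = E[X²] - (E[X])² = 55 - 1089/25 = 286/25

Var(X) = 286/25 ≈ 11.4400


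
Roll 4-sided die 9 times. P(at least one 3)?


P(no 3)^9 = (3/4)^9 = 19683/262144
P(≥1) = 1 - 19683/262144 = 242461/262144

P = 242461/262144 ≈ 92.49%


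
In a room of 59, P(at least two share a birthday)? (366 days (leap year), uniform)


P(all different) = Π(366-i)/366 for i=0..58
= 0.007112
P(match) = 1 - 0.007112 = 0.992888

P ≈ 0.9929 ≈ 99.29%


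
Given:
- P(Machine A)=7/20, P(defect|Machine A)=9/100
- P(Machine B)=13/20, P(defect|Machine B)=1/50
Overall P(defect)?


P(B) = Σ P(B|Aᵢ)×P(Aᵢ)
  9/100×7/20 = 63/2000
  1/50×13/20 = 13/1000
Sum = 89/2000

P(defect) = 89/2000 ≈ 4.45%


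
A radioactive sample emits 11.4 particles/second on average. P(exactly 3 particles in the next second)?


Poisson(λ=11.4): P(X=3) = e^(-λ)×λ^k/k!
= e^(-11.4) × 11.4^3 / 3!
≈ 1.119548484e-05 × 1481.544 / 6 ≈ 0.002764

P(X=3) ≈ 0.002764 ≈ 0.28%


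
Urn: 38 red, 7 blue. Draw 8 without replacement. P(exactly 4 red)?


Hypergeometric: C(38,4)×C(7,4)/C(45,8)
= 73815×35/215553195 = 9065/756327

P(X=4) = 9065/756327 ≈ 1.20%


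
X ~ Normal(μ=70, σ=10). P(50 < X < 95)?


z₁=(50-70)/10=-2.0, z₂=(95-70)/10=2.5
P = Φ(2.5) - Φ(-2.0) = 0.993790 - 0.022750 = 0.971040 ≈ 0.9710

P(50 < X < 95) ≈ 0.9710


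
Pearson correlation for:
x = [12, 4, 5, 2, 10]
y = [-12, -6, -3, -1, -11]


n=5, Σx=33, Σy=-33, Σxy=-295, Σx²=289, Σy²=311
r = (5×(-295) - 33×(-33))/√((5×289 - 33²)(5×311 - (-33)²))
= -386/√(356×466) = -386/√165896 ≈ -386/407.3033 ≈ -0.9477

r ≈ -0.9477


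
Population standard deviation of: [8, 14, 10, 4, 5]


Mean = 41/5
  (8-41/5)²=1/25
  (14-41/5)²=841/25
  (10-41/5)²=81/25
  (4-41/5)²=441/25
  (5-41/5)²=256/25
Σ(x-μ)² = 324/5
σ² = (324/5)/5 = 324/25

σ = √(324/25) ≈ 3.6000


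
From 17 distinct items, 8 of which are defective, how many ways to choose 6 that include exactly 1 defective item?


Choose 1 of the 8 defective items and 5 of the other 9 items:
C(8,1)×C(9,5) = 8×126 = 1008

1008


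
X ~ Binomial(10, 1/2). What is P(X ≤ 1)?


P(X ≤ 1) = Σ P(X=i) for i=0..1
P(X=0) = 1/1024
P(X=1) = 5/512
Sum = 11/1024

P(X ≤ 1) = 11/1024 ≈ 1.07%


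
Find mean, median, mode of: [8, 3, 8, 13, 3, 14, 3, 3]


Sorted: [3, 3, 3, 3, 8, 8, 13, 14]
Mean = 55/8
Median = 11/2
Freq: {8: 2, 3: 4, 13: 1, 14: 1}
Mode: [3]

Mean=55/8, Median=11/2, Mode=3


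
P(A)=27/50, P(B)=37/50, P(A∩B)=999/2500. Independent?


P(A)×P(B) = 999/2500
P(A∩B) = 999/2500
Equal ✓ → Independent

Yes, independent


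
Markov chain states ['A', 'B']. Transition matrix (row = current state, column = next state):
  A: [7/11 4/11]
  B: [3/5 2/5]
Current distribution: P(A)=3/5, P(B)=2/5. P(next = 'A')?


P(next=A) = Σᵢ P(now=i)×P(i→A)
= 3/5×7/11 + 2/5×3/5
= 21/55 + 6/25 = 171/275

P = 171/275 ≈ 0.6218


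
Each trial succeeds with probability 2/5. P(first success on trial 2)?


Geometric: P(X=2) = (1-p)^(k-1)×p = (3/5)^1×2/5 = 6/25

P(X=2) = 6/25 ≈ 24.00%


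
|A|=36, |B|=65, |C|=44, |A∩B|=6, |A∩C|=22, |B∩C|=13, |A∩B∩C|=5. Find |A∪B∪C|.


|A∪B∪C| = 36+65+44-6-22-13+5 = 109

|A∪B∪C| = 109


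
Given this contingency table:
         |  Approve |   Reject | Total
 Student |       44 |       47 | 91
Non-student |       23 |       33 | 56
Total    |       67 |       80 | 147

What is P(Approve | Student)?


P(Approve | Student) = 44/(44+47) = 44/91

P(Approve|Student) = 44/91 ≈ 48.35%


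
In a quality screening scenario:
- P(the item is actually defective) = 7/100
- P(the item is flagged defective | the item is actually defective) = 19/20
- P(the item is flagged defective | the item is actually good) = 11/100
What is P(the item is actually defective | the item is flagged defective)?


Using Bayes' theorem:
P(A|B) = P(B|A)·P(A) / P(B)

P(the item is flagged defective) = 19/20 × 7/100 + 11/100 × 93/100
= 133/2000 + 1023/10000 = 211/1250

P(the item is actually defective|the item is flagged defective) = (133/2000) / (211/1250) = 665/1688

P(the item is actually defective|the item is flagged defective) = 665/1688 ≈ 39.40%


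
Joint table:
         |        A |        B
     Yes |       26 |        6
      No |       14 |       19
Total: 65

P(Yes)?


P(Yes) = (26+6)/65 = 32/65

P(Yes) = 32/65 ≈ 49.23%


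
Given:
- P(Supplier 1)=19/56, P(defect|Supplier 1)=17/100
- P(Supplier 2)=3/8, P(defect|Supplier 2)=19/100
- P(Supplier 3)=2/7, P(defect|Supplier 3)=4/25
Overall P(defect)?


P(B) = Σ P(B|Aᵢ)×P(Aᵢ)
  17/100×19/56 = 323/5600
  19/100×3/8 = 57/800
  4/25×2/7 = 8/175
Sum = 489/2800

P(defect) = 489/2800 ≈ 17.46%


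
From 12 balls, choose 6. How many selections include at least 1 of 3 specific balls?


Complement: C(12,6) - C(9,6) = 924 - 84 = 840

840


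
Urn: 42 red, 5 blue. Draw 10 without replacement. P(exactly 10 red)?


Hypergeometric: C(42,10)×C(5,0)/C(47,10)
= 1471442973×1/5178066751 = 13209/46483

P(X=10) = 13209/46483 ≈ 28.42%


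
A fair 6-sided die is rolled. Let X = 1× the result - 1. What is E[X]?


E[die] = (1+6)/2 = 7/2
E[X] = 1×7/2 - 1 = 5/2

E[X] = 5/2


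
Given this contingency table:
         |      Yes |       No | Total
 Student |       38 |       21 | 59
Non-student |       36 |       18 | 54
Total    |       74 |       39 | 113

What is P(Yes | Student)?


P(Yes | Student) = 38/(38+21) = 38/59

P(Yes|Student) = 38/59 ≈ 64.41%


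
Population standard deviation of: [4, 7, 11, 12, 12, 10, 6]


Mean = 62/7
  (4-62/7)²=1156/49
  (7-62/7)²=169/49
  (11-62/7)²=225/49
  (12-62/7)²=484/49
  (12-62/7)²=484/49
  (10-62/7)²=64/49
  (6-62/7)²=400/49
Σ(x-μ)² = 426/7
σ² = (426/7)/7 = 426/49

σ = √(426/49) ≈ 2.9485


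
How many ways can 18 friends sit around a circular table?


Circular arrangements of 18 distinct objects: fix one position to break rotational symmetry.
(n-1)! = 17! = 355687428096000

355687428096000


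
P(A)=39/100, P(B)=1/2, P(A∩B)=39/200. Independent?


P(A)×P(B) = 39/200
P(A∩B) = 39/200
Equal ✓ → Independent

Yes, independent


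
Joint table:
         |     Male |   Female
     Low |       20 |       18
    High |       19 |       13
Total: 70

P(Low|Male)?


P(Low|Male) = 20/(20+19) = 20/39

P = 20/39 ≈ 51.28%


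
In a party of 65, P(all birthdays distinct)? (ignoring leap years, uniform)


P(all different) = Π(365-i)/365 for i=0..64
= (365/365)×(364/365)×...×(301/365)
= 0.002317

P ≈ 0.0023 ≈ 0.23%


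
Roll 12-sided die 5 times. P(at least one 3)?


P(no 3)^5 = (11/12)^5 = 161051/248832
P(≥1) = 1 - 161051/248832 = 87781/248832

P = 87781/248832 ≈ 35.28%


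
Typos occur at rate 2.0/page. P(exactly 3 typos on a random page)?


Poisson(λ=2.0): P(X=3) = e^(-λ)×λ^k/k!
= e^(-2.0) × 2.0^3 / 3!
≈ 0.1353352832 × 8 / 6 ≈ 0.180447

P(X=3) ≈ 0.180447 ≈ 18.04%


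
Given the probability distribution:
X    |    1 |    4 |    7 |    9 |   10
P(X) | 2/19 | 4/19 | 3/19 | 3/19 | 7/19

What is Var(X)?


E[X] = 136/19
E[X²] = 1156/19
Var(X) = E[X²] - (E[X])² = 1156/19 - 18496/361 = 3468/361

Var(X) = 3468/361 ≈ 9.6066


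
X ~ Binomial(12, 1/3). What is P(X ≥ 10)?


P(X ≥ 10) = Σ P(X=i) for i=10..12
P(X=10) = 88/177147
P(X=11) = 8/177147
P(X=12) = 1/531441
Sum = 289/531441

P(X ≥ 10) = 289/531441 ≈ 0.05%


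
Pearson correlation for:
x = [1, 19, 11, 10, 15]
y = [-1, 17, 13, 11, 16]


n=5, Σx=56, Σy=56, Σxy=815, Σx²=808, Σy²=836
r = (5×815 - 56×56)/√((5×808 - 56²)(5×836 - 56²))
= 939/√(904×1044) = 939/√943776 ≈ 939/971.4813 ≈ 0.9666

r ≈ 0.9666


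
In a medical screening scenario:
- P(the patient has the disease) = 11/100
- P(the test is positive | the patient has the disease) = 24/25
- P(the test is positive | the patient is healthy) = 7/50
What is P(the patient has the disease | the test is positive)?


Using Bayes' theorem:
P(A|B) = P(B|A)·P(A) / P(B)

P(the test is positive) = 24/25 × 11/100 + 7/50 × 89/100
= 66/625 + 623/5000 = 1151/5000

P(the patient has the disease|the test is positive) = (66/625) / (1151/5000) = 528/1151

P(the patient has the disease|the test is positive) = 528/1151 ≈ 45.87%


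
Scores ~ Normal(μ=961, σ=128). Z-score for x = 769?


z = (x - μ)/σ = (769 - 961)/128 = -1.5

z = -1.5


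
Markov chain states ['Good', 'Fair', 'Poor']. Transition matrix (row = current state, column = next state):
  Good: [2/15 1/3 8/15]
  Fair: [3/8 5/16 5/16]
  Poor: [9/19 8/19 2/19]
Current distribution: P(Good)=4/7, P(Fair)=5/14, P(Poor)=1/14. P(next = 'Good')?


P(next=Good) = Σᵢ P(now=i)×P(i→Good)
= 4/7×2/15 + 5/14×3/8 + 1/14×9/19
= 8/105 + 15/112 + 9/266 = 7787/31920

P = 7787/31920 ≈ 0.2440


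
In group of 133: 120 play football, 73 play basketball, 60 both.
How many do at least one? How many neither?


|A∪B| = 120+73-60 = 133
Neither = 133-133 = 0

At least one: 133; Neither: 0


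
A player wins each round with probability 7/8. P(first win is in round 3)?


Geometric: P(X=3) = (1-p)^(k-1)×p = (1/8)^2×7/8 = 7/512

P(X=3) = 7/512 ≈ 1.37%


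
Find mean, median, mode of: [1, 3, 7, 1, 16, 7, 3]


Sorted: [1, 1, 3, 3, 7, 7, 16]
Mean = 38/7
Median = 3
Freq: {1: 2, 3: 2, 7: 2, 16: 1}
Mode: [1, 3, 7]

Mean=38/7, Median=3, Mode=[1, 3, 7]


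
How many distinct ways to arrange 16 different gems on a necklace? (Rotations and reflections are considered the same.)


Free circular arrangements: rotations and reflections both identified.
(n-1)!/2 = 15!/2 = 1307674368000/2 = 653837184000

653837184000


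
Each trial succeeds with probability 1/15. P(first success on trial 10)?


Geometric: P(X=10) = (1-p)^(k-1)×p = (14/15)^9×1/15 = 20661046784/576650390625

P(X=10) = 20661046784/576650390625 ≈ 3.58%


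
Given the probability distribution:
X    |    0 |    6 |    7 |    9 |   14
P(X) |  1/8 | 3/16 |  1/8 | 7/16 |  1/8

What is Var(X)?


E[X] = 123/16
E[X²] = 1165/16
Var(X) = E[X²] - (E[X])² = 1165/16 - 15129/256 = 3511/256

Var(X) = 3511/256 ≈ 13.7148


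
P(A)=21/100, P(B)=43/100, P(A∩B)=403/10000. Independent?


P(A)×P(B) = 903/10000
P(A∩B) = 403/10000
Not equal → NOT independent

No, not independent


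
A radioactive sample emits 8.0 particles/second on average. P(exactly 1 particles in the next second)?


Poisson(λ=8.0): P(X=1) = e^(-λ)×λ^k/k!
= e^(-8.0) × 8.0^1 / 1!
≈ 0.0003354626279 × 8 / 1 ≈ 0.002684

P(X=1) ≈ 0.002684 ≈ 0.27%


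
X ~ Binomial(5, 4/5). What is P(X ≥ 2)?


P(X ≥ 2) = Σ P(X=i) for i=2..5
P(X=2) = 32/625
P(X=3) = 128/625
P(X=4) = 256/625
P(X=5) = 1024/3125
Sum = 3104/3125

P(X ≥ 2) = 3104/3125 ≈ 99.33%


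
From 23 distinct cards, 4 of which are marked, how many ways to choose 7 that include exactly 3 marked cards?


Choose 3 of the 4 marked cards and 4 of the other 19 cards:
C(4,3)×C(19,4) = 4×3876 = 15504

15504


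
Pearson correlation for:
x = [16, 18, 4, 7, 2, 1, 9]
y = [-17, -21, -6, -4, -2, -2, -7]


n=7, Σx=57, Σy=-59, Σxy=-771, Σx²=731, Σy²=839
r = (7×(-771) - 57×(-59))/√((7×731 - 57²)(7×839 - (-59)²))
= -2034/√(1868×2392) = -2034/√4468256 ≈ -2034/2113.8250 ≈ -0.9622

r ≈ -0.9622


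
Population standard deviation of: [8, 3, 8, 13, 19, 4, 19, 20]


Mean = 94/8 = 47/4
  (8-47/4)²=225/16
  (3-47/4)²=1225/16
  (8-47/4)²=225/16
  (13-47/4)²=25/16
  (19-47/4)²=841/16
  (4-47/4)²=961/16
  (19-47/4)²=841/16
  (20-47/4)²=1089/16
Σ(x-μ)² = 679/2
σ² = (679/2)/8 = 679/16

σ = √(679/16) ≈ 6.5144


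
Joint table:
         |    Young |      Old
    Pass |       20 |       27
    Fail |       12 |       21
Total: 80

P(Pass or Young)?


P(Pass∨Young) = P(Pass) + P(Young) - P(Pass∧Young)
= (47 + 32 - 20)/80 = 59/80

P = 59/80 ≈ 73.75%


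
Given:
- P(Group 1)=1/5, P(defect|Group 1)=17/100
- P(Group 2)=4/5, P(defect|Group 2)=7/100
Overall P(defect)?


P(B) = Σ P(B|Aᵢ)×P(Aᵢ)
  17/100×1/5 = 17/500
  7/100×4/5 = 7/125
Sum = 9/100

P(defect) = 9/100 ≈ 9.00%


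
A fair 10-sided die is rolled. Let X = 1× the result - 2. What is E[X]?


E[die] = (1+10)/2 = 11/2
E[X] = 1×11/2 - 2 = 7/2

E[X] = 7/2


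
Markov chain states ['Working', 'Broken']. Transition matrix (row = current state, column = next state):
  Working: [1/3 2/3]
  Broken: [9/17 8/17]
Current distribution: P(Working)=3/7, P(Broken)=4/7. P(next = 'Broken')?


P(next=Broken) = Σᵢ P(now=i)×P(i→Broken)
= 3/7×2/3 + 4/7×8/17
= 2/7 + 32/119 = 66/119

P = 66/119 ≈ 0.5546


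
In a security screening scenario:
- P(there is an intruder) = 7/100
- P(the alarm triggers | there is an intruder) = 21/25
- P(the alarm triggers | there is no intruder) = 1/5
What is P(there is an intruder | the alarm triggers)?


Using Bayes' theorem:
P(A|B) = P(B|A)·P(A) / P(B)

P(the alarm triggers) = 21/25 × 7/100 + 1/5 × 93/100
= 147/2500 + 93/500 = 153/625

P(there is an intruder|the alarm triggers) = (147/2500) / (153/625) = 49/204

P(there is an intruder|the alarm triggers) = 49/204 ≈ 24.02%


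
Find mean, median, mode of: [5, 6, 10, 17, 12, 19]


Sorted: [5, 6, 10, 12, 17, 19]
Mean = 69/6 = 23/2
Median = 11
Freq: {5: 1, 6: 1, 10: 1, 17: 1, 12: 1, 19: 1}
Mode: No mode

Mean=23/2, Median=11, Mode=No mode


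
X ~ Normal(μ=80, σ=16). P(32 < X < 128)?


z₁=(32-80)/16=-3.0, z₂=(128-80)/16=3.0
P = Φ(3.0) - Φ(-3.0) = 0.998650 - 0.001350 = 0.997300 ≈ 0.9973

P(32 < X < 128) ≈ 0.9973


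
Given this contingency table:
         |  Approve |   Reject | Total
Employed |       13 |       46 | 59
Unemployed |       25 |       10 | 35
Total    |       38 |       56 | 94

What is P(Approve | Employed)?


P(Approve | Employed) = 13/(13+46) = 13/59

P(Approve|Employed) = 13/59 ≈ 22.03%


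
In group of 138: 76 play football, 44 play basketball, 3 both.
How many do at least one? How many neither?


|A∪B| = 76+44-3 = 117
Neither = 138-117 = 21

At least one: 117; Neither: 21


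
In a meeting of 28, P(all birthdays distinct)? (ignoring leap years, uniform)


P(all different) = Π(365-i)/365 for i=0..27
= (365/365)×(364/365)×...×(338/365)
= 0.345539

P ≈ 0.3455 ≈ 34.55%


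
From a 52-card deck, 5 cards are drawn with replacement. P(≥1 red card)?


P(not a red card) = 26/52 = 1/2
P(none in 5 draws) = (1/2)^5 = 1/32
P(≥1 red card) = 1 - 1/32 = 31/32

P = 31/32 ≈ 96.88%


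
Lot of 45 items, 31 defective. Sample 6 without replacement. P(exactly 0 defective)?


Hypergeometric: C(31,0)×C(14,6)/C(45,6)
= 1×3003/8145060 = 13/35260

P(X=0) = 13/35260 ≈ 0.04%


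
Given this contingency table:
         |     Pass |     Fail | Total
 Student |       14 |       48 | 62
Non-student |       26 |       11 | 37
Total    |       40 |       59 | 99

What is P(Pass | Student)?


P(Pass | Student) = 14/(14+48) = 14/62 = 7/31

P(Pass|Student) = 7/31 ≈ 22.58%


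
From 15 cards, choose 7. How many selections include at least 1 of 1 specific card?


Complement: C(15,7) - C(14,7) = 6435 - 3432 = 3003

3003


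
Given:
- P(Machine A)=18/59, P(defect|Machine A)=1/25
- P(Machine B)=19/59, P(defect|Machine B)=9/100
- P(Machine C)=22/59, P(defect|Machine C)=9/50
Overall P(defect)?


P(B) = Σ P(B|Aᵢ)×P(Aᵢ)
  1/25×18/59 = 18/1475
  9/100×19/59 = 171/5900
  9/50×22/59 = 99/1475
Sum = 639/5900

P(defect) = 639/5900 ≈ 10.83%


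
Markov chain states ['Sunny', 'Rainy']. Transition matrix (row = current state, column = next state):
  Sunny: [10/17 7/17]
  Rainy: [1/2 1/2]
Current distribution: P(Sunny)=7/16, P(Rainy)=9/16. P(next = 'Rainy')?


P(next=Rainy) = Σᵢ P(now=i)×P(i→Rainy)
= 7/16×7/17 + 9/16×1/2
= 49/272 + 9/32 = 251/544

P = 251/544 ≈ 0.4614


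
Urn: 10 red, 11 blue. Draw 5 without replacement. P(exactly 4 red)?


Hypergeometric: C(10,4)×C(11,1)/C(21,5)
= 210×11/20349 = 110/969

P(X=4) = 110/969 ≈ 11.35%


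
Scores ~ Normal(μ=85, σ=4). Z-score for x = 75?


z = (x - μ)/σ = (75 - 85)/4 = -2.5

z = -2.5


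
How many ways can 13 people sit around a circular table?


Circular arrangements of 13 distinct objects: fix one position to break rotational symmetry.
(n-1)! = 12! = 479001600

479001600


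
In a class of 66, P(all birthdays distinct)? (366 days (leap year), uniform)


P(all different) = Π(366-i)/366 for i=0..65
= (366/366)×(365/366)×...×(301/366)
= 0.001939

P ≈ 0.0019 ≈ 0.19%


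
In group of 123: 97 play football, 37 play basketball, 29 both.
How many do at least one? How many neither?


|A∪B| = 97+37-29 = 105
Neither = 123-105 = 18

At least one: 105; Neither: 18


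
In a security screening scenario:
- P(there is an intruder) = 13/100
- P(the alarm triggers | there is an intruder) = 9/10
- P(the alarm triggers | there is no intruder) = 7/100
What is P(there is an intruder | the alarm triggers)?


Using Bayes' theorem:
P(A|B) = P(B|A)·P(A) / P(B)

P(the alarm triggers) = 9/10 × 13/100 + 7/100 × 87/100
= 117/1000 + 609/10000 = 1779/10000

P(there is an intruder|the alarm triggers) = (117/1000) / (1779/10000) = 390/593

P(there is an intruder|the alarm triggers) = 390/593 ≈ 65.77%


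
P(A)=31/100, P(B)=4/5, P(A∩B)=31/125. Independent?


P(A)×P(B) = 31/125
P(A∩B) = 31/125
Equal ✓ → Independent

Yes, independent


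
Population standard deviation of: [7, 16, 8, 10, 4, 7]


Mean = 52/6 = 26/3
  (7-26/3)²=25/9
  (16-26/3)²=484/9
  (8-26/3)²=4/9
  (10-26/3)²=16/9
  (4-26/3)²=196/9
  (7-26/3)²=25/9
Σ(x-μ)² = 250/3
σ² = (250/3)/6 = 125/9

σ = √(125/9) ≈ 3.7268


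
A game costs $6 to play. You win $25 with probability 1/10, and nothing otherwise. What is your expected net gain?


E[gain] = (25-6)×1/10 + (-6)×9/10
= 19/10 - 27/5 = -7/2

Expected net gain = $-7/2 ≈ $-3.50


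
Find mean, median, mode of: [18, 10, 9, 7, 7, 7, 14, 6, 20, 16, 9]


Sorted: [6, 7, 7, 7, 9, 9, 10, 14, 16, 18, 20]
Mean = 123/11
Median = 9
Freq: {18: 1, 10: 1, 9: 2, 7: 3, 14: 1, 6: 1, 20: 1, 16: 1}
Mode: [7]

Mean=123/11, Median=9, Mode=7


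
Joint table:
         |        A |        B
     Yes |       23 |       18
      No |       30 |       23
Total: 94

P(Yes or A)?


P(Yes∨A) = P(Yes) + P(A) - P(Yes∧A)
= (41 + 53 - 23)/94 = 71/94

P = 71/94 ≈ 75.53%


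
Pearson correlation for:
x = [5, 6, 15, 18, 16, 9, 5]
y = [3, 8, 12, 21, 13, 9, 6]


n=7, Σx=74, Σy=72, Σxy=940, Σx²=972, Σy²=944
r = (7×940 - 74×72)/√((7×972 - 74²)(7×944 - 72²))
= 1252/√(1328×1424) = 1252/√1891072 ≈ 1252/1375.1625 ≈ 0.9104

r ≈ 0.9104


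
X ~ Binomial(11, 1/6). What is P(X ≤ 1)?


P(X ≤ 1) = Σ P(X=i) for i=0..1
P(X=0) = 48828125/362797056
P(X=1) = 107421875/362797056
Sum = 9765625/22674816

P(X ≤ 1) = 9765625/22674816 ≈ 43.07%


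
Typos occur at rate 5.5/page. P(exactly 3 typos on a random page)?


Poisson(λ=5.5): P(X=3) = e^(-λ)×λ^k/k!
= e^(-5.5) × 5.5^3 / 3!
≈ 0.004086771438 × 166.375 / 6 ≈ 0.113323

P(X=3) ≈ 0.113323 ≈ 11.33%


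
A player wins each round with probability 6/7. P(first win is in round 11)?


Geometric: P(X=11) = (1-p)^(k-1)×p = (1/7)^10×6/7 = 6/1977326743

P(X=11) = 6/1977326743 ≈ 0.00%


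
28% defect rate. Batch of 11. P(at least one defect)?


P(all good) = (18/25)^11 = 64268410079232/2384185791015625
P(≥1 defect) = 2319917380936393/2384185791015625

P = 2319917380936393/2384185791015625 ≈ 97.30%


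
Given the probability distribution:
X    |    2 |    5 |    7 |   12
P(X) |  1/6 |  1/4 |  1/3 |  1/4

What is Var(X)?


E[X] = 83/12
E[X²] = 237/4
Var(X) = E[X²] - (E[X])² = 237/4 - 6889/144 = 1643/144

Var(X) = 1643/144 ≈ 11.4097


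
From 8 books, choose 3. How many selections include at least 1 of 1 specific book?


Complement: C(8,3) - C(7,3) = 56 - 35 = 21

21


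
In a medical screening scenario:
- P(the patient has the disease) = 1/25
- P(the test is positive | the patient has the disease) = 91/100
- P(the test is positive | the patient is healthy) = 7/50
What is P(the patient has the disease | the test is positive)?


Using Bayes' theorem:
P(A|B) = P(B|A)·P(A) / P(B)

P(the test is positive) = 91/100 × 1/25 + 7/50 × 24/25
= 91/2500 + 84/625 = 427/2500

P(the patient has the disease|the test is positive) = (91/2500) / (427/2500) = 13/61

P(the patient has the disease|the test is positive) = 13/61 ≈ 21.31%


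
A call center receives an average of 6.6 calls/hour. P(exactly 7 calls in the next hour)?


Poisson(λ=6.6): P(X=7) = e^(-λ)×λ^k/k!
= e^(-6.6) × 6.6^7 / 7!
≈ 0.001360368038 × 545516.070106 / 5040 ≈ 0.147243

P(X=7) ≈ 0.147243 ≈ 14.72%


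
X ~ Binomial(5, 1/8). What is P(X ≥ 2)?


P(X ≥ 2) = Σ P(X=i) for i=2..5
P(X=2) = 1715/16384
P(X=3) = 245/16384
P(X=4) = 35/32768
P(X=5) = 1/32768
Sum = 989/8192

P(X ≥ 2) = 989/8192 ≈ 12.07%


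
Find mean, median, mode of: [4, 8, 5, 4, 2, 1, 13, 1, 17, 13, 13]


Sorted: [1, 1, 2, 4, 4, 5, 8, 13, 13, 13, 17]
Mean = 81/11
Median = 5
Freq: {4: 2, 8: 1, 5: 1, 2: 1, 1: 2, 13: 3, 17: 1}
Mode: [13]

Mean=81/11, Median=5, Mode=13
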